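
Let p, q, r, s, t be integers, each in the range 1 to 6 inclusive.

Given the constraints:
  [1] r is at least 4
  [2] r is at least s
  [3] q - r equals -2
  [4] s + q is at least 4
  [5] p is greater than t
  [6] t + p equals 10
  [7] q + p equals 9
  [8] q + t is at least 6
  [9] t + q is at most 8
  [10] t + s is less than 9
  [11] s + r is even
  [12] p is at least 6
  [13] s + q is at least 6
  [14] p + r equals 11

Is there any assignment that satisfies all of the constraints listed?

One satisfying assignment is p = 6, q = 3, r = 5, s = 3, t = 4.
For the less obvious constraints — constraint 3: q - r = -2; constraint 4: s + q = 6; constraint 6: t + p = 10 — and the others hold by inspection.

Satisfiable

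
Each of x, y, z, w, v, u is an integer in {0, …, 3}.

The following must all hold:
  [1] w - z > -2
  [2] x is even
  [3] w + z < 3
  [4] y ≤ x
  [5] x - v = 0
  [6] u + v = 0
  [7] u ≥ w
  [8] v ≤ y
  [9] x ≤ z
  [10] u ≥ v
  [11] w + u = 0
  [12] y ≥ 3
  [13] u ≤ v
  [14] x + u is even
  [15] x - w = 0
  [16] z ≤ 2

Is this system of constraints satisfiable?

From constraints 4 and 12: x ≥ y and y ≥ 3, so x ≥ 3. From constraints 9 and 16: x ≤ z and z ≤ 2, so x ≤ 2. But 2 < 3, so no value of x works.

Unsatisfiable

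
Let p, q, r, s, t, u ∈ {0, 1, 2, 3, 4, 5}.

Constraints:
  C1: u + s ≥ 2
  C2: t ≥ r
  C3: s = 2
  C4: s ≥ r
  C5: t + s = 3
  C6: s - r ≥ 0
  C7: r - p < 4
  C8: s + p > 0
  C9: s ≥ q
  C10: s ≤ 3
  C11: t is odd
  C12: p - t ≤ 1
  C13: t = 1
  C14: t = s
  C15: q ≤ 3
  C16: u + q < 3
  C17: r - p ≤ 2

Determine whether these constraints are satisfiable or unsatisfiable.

Constraint 13 fixes t = 1 and constraint 3 fixes s = 2, but constraint 14 requires t = s. Since 1 ≠ 2, contradiction.

Unsatisfiable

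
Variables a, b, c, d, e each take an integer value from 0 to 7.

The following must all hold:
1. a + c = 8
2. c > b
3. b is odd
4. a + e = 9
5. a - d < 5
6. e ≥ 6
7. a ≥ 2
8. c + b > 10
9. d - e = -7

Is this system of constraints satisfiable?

Satisfiable

Take a = 2, b = 5, c = 6, d = 0, e = 7. Then constraint 1: a + c = 8; constraint 4: a + e = 9; constraint 5: a - d = 2, and every other listed constraint is also met.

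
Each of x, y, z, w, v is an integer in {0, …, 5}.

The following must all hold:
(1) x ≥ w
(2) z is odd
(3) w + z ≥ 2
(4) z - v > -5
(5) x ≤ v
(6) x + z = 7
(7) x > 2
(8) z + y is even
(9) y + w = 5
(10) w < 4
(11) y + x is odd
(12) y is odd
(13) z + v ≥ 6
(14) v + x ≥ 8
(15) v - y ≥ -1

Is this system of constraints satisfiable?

Satisfiable

Take x = 4, y = 3, z = 3, w = 2, v = 5. Then constraint 3: w + z = 5; constraint 4: z - v = -2; constraint 6: x + z = 7, and every other listed constraint is also met.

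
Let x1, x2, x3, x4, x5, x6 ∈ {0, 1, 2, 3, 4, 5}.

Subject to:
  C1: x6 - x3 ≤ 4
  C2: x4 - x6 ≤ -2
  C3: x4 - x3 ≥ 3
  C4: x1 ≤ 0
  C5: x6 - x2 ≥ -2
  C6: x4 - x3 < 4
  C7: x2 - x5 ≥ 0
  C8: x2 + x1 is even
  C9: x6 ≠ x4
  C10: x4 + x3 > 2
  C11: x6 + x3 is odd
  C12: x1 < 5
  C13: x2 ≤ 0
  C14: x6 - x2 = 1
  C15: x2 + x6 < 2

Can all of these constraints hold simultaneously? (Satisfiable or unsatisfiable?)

Unsatisfiable

Constraints 1, 2, and 3 give x3 − x6 ≥ -4, x6 − x4 ≥ 2, x4 − x3 ≥ 3.
Adding all 3 inequalities: the left sides telescope to 0, and the right sides sum to (-4) + 2 + 3 = 1. So 0 ≥ 1, which is false.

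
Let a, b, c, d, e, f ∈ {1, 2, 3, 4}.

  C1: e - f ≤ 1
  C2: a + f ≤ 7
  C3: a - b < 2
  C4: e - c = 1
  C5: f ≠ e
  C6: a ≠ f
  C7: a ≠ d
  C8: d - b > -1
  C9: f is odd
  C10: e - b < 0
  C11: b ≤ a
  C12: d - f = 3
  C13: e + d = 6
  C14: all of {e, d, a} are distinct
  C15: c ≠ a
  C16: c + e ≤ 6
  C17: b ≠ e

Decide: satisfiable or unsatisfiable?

Take a = 3, b = 3, c = 1, d = 4, e = 2, f = 1. Then constraint 1: e - f = 1; constraint 2: a + f = 4; constraint 3: a - b = 0, and every other listed constraint is also met.

Satisfiable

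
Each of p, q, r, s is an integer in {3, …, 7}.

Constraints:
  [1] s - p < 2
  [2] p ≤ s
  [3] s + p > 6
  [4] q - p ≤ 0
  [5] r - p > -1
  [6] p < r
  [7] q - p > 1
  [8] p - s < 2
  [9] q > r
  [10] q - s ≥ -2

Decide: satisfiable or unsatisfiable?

Unsatisfiable

Constraints 4, 6, and 9 give q ≤ p, p < r, r < q. Chaining: q ≤ p < r < q, which forces q < q — impossible.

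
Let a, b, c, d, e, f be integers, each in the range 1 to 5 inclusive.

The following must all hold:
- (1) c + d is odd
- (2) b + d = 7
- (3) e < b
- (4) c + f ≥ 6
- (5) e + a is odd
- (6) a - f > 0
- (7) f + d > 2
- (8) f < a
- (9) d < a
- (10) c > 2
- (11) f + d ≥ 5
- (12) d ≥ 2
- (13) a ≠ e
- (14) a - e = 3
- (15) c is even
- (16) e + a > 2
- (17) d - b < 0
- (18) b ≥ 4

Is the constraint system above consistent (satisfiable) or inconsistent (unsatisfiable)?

The assignment a = 4, b = 4, c = 4, d = 3, e = 1, f = 2 works:
  constraint 2 holds since b + d = 7.
  constraint 4 holds since c + f = 6.
The rest check out directly.

Satisfiable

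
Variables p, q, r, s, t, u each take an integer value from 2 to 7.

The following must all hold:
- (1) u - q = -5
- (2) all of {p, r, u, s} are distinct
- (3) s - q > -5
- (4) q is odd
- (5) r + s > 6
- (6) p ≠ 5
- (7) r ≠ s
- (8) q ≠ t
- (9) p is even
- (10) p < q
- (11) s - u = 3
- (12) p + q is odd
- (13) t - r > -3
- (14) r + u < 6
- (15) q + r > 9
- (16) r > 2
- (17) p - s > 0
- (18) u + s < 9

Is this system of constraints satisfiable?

One satisfying assignment is p = 6, q = 7, r = 3, s = 5, t = 3, u = 2.
For the less obvious constraints — constraint 1: u - q = -5; constraint 3: s - q = -2; constraint 5: r + s = 8 — and the others hold by inspection.

Satisfiable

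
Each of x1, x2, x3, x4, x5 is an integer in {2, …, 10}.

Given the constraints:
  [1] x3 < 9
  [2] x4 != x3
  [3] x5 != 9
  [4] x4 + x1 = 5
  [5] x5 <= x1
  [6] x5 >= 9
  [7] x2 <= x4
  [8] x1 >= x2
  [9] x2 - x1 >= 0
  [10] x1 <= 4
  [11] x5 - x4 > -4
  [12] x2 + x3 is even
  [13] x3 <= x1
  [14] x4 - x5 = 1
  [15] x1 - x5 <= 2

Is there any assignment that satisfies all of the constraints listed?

From constraints 5 and 6: x1 ≥ x5 and x5 ≥ 9, so x1 ≥ 9. From constraint 10: x1 ≤ 4. But 4 < 9, so no value of x1 works.

Unsatisfiable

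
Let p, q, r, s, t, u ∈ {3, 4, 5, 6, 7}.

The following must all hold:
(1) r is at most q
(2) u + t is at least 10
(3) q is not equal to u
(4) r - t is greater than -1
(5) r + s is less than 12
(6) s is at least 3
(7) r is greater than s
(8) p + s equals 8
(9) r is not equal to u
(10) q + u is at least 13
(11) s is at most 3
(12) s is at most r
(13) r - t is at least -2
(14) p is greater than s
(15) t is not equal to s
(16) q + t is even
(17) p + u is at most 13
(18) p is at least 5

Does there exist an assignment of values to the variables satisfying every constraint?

The assignment p = 5, q = 7, r = 7, s = 3, t = 7, u = 6 works:
  constraint 2 holds since u + t = 13.
  constraint 4 holds since r - t = 0.
The rest check out directly.

Satisfiable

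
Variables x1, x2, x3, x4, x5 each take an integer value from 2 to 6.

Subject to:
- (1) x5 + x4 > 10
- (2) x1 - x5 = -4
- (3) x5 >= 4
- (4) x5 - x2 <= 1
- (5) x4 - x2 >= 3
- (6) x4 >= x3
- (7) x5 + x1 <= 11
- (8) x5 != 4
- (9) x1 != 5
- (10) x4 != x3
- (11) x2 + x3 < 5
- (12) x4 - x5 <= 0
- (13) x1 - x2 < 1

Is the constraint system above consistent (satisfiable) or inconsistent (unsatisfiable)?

Constraints 4, 5, and 12 give x5 − x4 ≥ 0, x4 − x2 ≥ 3, x2 − x5 ≥ -1.
Adding all 3 inequalities: the left sides telescope to 0, and the right sides sum to 0 + 3 + (-1) = 2. So 0 ≥ 2, which is false.

Unsatisfiable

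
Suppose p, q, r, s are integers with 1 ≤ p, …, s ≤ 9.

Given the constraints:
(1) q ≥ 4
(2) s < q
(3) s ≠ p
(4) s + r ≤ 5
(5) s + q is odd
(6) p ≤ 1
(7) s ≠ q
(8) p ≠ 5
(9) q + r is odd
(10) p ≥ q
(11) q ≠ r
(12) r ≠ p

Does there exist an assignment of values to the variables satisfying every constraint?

From constraint 1: q ≥ 4. From constraints 6 and 10: q ≤ p and p ≤ 1, so q ≤ 1. But 1 < 4, so no value of q works.

Unsatisfiable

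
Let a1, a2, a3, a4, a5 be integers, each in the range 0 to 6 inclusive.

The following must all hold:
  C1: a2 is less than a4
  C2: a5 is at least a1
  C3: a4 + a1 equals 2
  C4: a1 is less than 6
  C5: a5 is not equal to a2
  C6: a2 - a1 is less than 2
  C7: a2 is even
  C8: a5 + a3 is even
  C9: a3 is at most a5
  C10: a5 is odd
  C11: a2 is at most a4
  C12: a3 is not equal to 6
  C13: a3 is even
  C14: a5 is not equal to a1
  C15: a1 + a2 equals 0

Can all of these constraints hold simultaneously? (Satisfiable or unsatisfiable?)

Constraint 10 makes a5 odd and constraint 13 makes a3 even, so a5 + a3 must be odd. Constraint 8 says a5 + a3 is even — contradiction.

Unsatisfiable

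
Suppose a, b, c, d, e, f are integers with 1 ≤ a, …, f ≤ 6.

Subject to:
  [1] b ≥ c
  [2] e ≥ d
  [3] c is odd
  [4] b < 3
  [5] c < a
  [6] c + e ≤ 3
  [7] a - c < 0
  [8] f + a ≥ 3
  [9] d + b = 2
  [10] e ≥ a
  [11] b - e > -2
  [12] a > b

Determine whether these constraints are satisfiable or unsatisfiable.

Constraints 1, 7, and 12 give b < a, a < c, c ≤ b. Chaining: b < a < c ≤ b, which forces b < b — impossible.

Unsatisfiable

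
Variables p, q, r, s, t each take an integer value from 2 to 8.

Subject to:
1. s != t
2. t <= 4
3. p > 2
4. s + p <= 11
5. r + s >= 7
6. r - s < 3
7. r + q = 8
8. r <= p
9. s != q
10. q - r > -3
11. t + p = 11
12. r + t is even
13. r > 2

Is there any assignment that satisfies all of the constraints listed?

Satisfiable

The assignment p = 7, q = 4, r = 4, s = 3, t = 4 works:
  constraint 4 holds since s + p = 10.
  constraint 5 holds since r + s = 7.
  constraint 6 holds since r - s = 1.
The rest check out directly.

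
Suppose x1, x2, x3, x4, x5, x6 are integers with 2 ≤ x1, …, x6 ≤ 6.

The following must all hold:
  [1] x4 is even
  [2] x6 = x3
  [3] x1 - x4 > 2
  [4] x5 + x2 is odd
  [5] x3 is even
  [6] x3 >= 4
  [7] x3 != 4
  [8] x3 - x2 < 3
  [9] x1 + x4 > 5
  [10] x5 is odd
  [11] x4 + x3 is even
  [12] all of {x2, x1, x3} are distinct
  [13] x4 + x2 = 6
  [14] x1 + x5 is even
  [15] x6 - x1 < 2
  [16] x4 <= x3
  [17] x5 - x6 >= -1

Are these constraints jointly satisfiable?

Satisfiable

Setting (x1, x2, x3, x4, x5, x6) = (5, 4, 6, 2, 5, 6) satisfies everything: constraint 3: x1 - x4 = 3; constraint 8: x3 - x2 = 2, and the others follow.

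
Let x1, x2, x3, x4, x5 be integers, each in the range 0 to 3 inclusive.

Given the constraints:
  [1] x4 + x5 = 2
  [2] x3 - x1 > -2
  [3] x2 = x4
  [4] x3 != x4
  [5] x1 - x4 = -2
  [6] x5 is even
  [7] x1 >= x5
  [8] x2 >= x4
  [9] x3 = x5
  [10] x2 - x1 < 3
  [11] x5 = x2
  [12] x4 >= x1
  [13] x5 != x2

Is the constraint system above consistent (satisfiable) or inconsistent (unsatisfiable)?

From constraints 3, 9, and 11, x3 = x5 = x2 = x4, so x3 = x4. But constraint 4 says x3 ≠ x4. Contradiction.

Unsatisfiable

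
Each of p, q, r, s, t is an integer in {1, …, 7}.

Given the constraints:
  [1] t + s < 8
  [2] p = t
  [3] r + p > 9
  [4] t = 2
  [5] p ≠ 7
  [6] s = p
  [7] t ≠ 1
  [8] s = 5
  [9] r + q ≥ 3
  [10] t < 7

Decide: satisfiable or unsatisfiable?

Unsatisfiable

Constraint 8 fixes s = 5 and constraint 4 fixes t = 2. Constraints 2 and 6 give s = p = t, so s = t. But 5 ≠ 2 — contradiction.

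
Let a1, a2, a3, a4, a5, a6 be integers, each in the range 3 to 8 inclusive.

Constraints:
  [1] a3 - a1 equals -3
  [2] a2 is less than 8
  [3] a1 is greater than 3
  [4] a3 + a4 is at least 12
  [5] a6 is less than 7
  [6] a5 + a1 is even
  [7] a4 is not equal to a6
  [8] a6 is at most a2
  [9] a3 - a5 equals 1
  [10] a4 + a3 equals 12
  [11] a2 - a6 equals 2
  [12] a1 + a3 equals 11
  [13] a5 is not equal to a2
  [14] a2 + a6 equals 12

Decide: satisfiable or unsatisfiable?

Take a1 = 7, a2 = 7, a3 = 4, a4 = 8, a5 = 3, a6 = 5. Then constraint 1: a3 - a1 = -3; constraint 4: a3 + a4 = 12, and every other listed constraint is also met.

Satisfiable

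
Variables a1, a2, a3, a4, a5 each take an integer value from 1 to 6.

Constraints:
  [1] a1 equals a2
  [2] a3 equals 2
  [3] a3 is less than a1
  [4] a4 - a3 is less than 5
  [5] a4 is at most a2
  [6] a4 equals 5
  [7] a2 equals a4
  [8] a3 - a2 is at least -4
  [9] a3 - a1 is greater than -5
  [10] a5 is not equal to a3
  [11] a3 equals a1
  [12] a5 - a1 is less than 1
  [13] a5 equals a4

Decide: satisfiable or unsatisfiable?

Constraint 2 fixes a3 = 2 and constraint 6 fixes a4 = 5. Constraints 1, 7, and 11 give a3 = a1 = a2 = a4, so a3 = a4. But 2 ≠ 5 — contradiction.

Unsatisfiable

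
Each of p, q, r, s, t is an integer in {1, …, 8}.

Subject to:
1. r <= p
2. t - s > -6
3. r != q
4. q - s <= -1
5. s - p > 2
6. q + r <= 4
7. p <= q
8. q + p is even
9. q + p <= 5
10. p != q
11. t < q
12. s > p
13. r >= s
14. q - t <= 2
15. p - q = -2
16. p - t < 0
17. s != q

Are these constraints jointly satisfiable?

Unsatisfiable

Constraints 1, 4, 11, 13, and 16 give p < t, t < q, q < s, s ≤ r, r ≤ p. Chaining: p < t < q < s ≤ r ≤ p, which forces p < p — impossible.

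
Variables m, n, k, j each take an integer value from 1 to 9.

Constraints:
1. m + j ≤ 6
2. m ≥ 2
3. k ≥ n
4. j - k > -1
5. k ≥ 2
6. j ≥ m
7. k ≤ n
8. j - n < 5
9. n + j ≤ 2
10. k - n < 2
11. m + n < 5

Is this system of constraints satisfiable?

From constraints 5 and 7: n ≥ k ≥ 2. From constraints 2 and 6: j ≥ m ≥ 2. Hence n + j ≥ 4. But constraint 9 requires n + j ≤ 2, and 2 < 4. Contradiction.

Unsatisfiable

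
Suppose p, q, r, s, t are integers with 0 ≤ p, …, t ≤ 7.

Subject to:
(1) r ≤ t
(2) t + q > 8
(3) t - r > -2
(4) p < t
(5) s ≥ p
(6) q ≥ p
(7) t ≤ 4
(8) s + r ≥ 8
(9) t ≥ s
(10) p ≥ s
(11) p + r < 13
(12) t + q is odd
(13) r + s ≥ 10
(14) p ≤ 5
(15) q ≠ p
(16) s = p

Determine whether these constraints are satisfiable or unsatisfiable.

Unsatisfiable

From constraints 1 and 7: r ≤ t ≤ 4. From constraints 10 and 14: s ≤ p ≤ 5. Hence r + s ≤ 9. But constraint 13 requires r + s ≥ 10, and 10 > 9. Contradiction.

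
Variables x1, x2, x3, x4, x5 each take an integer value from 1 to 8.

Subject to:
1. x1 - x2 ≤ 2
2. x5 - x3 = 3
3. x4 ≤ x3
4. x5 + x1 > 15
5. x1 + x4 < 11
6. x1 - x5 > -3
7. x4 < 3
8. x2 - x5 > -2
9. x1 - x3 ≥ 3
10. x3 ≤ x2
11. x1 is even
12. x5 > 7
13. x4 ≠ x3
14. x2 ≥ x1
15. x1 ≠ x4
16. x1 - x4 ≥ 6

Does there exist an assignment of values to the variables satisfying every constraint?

Satisfiable

Setting (x1, x2, x3, x4, x5) = (8, 8, 5, 1, 8) satisfies everything: constraint 1: x1 - x2 = 0; constraint 2: x5 - x3 = 3, and the others follow.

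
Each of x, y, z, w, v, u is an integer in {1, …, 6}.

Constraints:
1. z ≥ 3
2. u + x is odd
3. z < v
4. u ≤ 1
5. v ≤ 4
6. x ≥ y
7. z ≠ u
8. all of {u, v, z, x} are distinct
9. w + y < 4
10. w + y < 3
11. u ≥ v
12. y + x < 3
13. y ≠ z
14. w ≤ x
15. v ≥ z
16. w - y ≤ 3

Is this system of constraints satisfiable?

Unsatisfiable

From constraints 1 and 15: v ≥ z and z ≥ 3, so v ≥ 3. From constraints 4 and 11: v ≤ u and u ≤ 1, so v ≤ 1. But 1 < 3, so no value of v works.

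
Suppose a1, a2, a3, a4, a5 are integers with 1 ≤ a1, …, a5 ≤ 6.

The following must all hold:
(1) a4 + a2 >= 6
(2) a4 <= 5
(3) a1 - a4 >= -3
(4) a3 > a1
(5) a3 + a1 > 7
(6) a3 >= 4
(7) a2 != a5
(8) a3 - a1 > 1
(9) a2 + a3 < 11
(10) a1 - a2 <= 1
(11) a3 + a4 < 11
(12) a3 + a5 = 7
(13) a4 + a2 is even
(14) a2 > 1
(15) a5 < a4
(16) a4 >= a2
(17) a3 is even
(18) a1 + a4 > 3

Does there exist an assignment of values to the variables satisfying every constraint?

Setting (a1, a2, a3, a4, a5) = (2, 4, 6, 4, 1) satisfies everything: constraint 1: a4 + a2 = 8; constraint 3: a1 - a4 = -2; constraint 5: a3 + a1 = 8, and the others follow.

Satisfiable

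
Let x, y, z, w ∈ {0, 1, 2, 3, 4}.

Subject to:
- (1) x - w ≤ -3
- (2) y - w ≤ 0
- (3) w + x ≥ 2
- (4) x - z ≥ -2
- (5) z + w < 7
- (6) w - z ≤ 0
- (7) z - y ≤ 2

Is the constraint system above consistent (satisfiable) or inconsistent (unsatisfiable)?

Unsatisfiable

Constraints 1, 4, and 6 give w − x ≥ 3, x − z ≥ -2, z − w ≥ 0.
Adding all 3 inequalities: the left sides telescope to 0, and the right sides sum to 3 + (-2) + 0 = 1. So 0 ≥ 1, which is false.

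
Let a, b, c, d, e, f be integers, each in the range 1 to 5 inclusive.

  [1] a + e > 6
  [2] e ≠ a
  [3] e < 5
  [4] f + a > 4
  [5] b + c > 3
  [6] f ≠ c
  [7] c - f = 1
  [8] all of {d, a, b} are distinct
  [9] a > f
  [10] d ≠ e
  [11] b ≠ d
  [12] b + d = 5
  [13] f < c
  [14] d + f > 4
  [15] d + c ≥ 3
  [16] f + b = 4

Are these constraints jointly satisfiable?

Satisfiable

Setting (a, b, c, d, e, f) = (5, 2, 3, 3, 4, 2) satisfies everything: constraint 1: a + e = 9; constraint 4: f + a = 7; constraint 5: b + c = 5, and the others follow.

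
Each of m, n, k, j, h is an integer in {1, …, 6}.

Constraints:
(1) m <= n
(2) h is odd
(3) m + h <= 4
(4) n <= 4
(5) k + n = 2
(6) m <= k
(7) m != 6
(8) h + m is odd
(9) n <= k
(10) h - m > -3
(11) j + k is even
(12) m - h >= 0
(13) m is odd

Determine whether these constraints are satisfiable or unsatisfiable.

Unsatisfiable

Constraint 2 makes h odd and constraint 13 makes m odd, so h + m must be even. Constraint 8 says h + m is odd — contradiction.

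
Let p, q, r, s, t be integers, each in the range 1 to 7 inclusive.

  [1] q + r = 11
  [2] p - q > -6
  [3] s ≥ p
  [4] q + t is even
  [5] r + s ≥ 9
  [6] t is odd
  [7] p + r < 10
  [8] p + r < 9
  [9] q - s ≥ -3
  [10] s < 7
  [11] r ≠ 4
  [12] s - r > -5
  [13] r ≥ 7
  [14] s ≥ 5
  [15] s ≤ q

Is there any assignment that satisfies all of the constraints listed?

Unsatisfiable

From constraints 14 and 15: q ≥ s ≥ 5. From constraint 13: r ≥ 7. Hence q + r ≥ 12. But constraint 1 requires q + r = 11, and 11 < 12. Contradiction.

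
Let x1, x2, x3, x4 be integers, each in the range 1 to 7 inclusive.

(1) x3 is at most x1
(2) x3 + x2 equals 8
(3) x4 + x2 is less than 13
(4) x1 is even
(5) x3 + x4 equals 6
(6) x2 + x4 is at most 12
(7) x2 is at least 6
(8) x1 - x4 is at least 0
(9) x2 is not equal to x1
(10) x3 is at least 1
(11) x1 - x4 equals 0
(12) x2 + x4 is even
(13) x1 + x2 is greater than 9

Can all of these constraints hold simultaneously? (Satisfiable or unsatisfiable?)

One satisfying assignment is x1 = 4, x2 = 6, x3 = 2, x4 = 4.
For the less obvious constraints — constraint 2: x3 + x2 = 8; constraint 3: x4 + x2 = 10 — and the others hold by inspection.

Satisfiable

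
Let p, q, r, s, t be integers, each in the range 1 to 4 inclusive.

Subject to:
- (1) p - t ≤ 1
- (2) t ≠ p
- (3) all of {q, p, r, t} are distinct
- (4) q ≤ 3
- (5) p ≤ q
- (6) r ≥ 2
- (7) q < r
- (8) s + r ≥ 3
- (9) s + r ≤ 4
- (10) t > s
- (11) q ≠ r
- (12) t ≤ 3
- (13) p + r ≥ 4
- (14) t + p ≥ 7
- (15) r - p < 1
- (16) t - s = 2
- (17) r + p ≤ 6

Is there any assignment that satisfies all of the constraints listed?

Unsatisfiable

From constraint 12: t ≤ 3. From constraints 4 and 5: p ≤ q ≤ 3. Hence t + p ≤ 6. But constraint 14 requires t + p ≥ 7, and 7 > 6. Contradiction.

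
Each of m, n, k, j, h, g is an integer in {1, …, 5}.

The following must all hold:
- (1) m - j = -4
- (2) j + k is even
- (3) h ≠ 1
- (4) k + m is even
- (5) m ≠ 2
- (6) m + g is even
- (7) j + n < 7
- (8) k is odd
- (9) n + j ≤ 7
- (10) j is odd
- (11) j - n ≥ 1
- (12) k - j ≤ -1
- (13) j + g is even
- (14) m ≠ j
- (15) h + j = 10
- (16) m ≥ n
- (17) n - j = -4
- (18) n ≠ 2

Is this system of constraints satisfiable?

Satisfiable

One satisfying assignment is m = 1, n = 1, k = 1, j = 5, h = 5, g = 5.
For the less obvious constraints — constraint 1: m - j = -4; constraint 7: j + n = 6 — and the others hold by inspection.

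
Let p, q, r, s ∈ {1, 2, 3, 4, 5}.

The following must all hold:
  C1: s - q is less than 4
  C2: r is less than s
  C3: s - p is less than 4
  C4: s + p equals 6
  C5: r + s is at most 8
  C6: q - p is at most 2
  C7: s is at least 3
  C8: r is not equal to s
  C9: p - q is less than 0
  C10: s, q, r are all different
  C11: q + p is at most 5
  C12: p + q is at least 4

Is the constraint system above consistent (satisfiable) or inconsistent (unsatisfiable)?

Satisfiable

Setting (p, q, r, s) = (2, 3, 1, 4) satisfies everything: constraint 1: s - q = 1; constraint 3: s - p = 2, and the others follow.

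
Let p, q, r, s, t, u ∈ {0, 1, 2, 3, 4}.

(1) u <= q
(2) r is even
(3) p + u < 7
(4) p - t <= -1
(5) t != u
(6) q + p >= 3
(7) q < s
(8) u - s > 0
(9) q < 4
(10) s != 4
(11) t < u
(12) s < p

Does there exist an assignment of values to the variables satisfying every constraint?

Constraints 1, 4, 7, 11, and 12 give u ≤ q, q < s, s < p, p < t, t < u. Chaining: u ≤ q < s < p < t < u, which forces u < u — impossible.

Unsatisfiable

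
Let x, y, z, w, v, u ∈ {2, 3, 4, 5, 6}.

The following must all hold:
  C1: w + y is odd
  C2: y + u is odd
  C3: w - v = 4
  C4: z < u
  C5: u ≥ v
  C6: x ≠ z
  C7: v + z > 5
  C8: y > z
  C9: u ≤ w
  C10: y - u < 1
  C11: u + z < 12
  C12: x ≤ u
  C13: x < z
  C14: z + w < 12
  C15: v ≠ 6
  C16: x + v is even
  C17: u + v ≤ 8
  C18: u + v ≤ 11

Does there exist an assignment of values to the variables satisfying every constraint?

Take x = 2, y = 5, z = 4, w = 6, v = 2, u = 6. Then constraint 3: w - v = 4; constraint 7: v + z = 6, and every other listed constraint is also met.

Satisfiable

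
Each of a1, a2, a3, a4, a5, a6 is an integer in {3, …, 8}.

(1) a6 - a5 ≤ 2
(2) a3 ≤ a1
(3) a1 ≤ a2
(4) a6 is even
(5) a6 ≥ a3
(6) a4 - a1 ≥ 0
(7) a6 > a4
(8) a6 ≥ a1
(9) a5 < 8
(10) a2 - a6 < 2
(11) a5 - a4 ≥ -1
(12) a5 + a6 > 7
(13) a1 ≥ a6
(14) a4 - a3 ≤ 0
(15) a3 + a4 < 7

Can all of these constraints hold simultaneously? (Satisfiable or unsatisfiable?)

Unsatisfiable

Constraints 6, 7, and 13 give a6 ≤ a1, a1 ≤ a4, a4 < a6. Chaining: a6 ≤ a1 ≤ a4 < a6, which forces a6 < a6 — impossible.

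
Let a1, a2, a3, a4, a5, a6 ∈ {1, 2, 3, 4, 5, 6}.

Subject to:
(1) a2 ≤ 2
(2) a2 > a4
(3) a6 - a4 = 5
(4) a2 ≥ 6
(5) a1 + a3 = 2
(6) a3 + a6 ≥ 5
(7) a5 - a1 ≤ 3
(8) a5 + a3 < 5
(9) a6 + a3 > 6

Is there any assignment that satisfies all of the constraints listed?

From constraint 4: a2 ≥ 6. From constraint 1: a2 ≤ 2. But 2 < 6, so no value of a2 works.

Unsatisfiable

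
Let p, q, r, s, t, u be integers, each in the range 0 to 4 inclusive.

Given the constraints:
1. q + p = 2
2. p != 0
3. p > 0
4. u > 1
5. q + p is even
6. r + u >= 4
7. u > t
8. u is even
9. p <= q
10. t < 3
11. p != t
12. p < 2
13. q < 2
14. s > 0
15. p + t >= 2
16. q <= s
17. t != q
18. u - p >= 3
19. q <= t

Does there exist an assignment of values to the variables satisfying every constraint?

Take p = 1, q = 1, r = 1, s = 1, t = 2, u = 4. Then constraint 1: q + p = 2; constraint 6: r + u = 5, and every other listed constraint is also met.

Satisfiable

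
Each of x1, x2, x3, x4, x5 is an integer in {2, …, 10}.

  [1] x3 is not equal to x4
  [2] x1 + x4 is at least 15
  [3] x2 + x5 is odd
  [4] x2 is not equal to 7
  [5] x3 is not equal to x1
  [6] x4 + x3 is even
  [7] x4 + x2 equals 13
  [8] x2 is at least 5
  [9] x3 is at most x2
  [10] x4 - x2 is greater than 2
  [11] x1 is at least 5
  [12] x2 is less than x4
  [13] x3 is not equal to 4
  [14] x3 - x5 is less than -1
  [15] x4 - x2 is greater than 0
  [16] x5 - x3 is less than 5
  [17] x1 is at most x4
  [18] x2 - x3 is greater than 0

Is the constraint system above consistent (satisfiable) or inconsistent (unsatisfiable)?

Satisfiable

One satisfying assignment is x1 = 7, x2 = 5, x3 = 2, x4 = 8, x5 = 4.
For the less obvious constraints — constraint 2: x1 + x4 = 15; constraint 7: x4 + x2 = 13; constraint 10: x4 - x2 = 3 — and the others hold by inspection.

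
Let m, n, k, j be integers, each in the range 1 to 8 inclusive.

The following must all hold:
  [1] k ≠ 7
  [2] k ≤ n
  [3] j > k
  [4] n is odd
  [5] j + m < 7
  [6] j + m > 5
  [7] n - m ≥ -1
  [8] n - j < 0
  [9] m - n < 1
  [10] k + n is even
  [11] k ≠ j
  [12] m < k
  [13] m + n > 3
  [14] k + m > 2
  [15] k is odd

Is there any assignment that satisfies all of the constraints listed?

Try m = 2, n = 3, k = 3, j = 4.
Check constraint 5: j + m = 6; constraint 6: j + m = 6. The remaining constraints are straightforward to verify.

Satisfiable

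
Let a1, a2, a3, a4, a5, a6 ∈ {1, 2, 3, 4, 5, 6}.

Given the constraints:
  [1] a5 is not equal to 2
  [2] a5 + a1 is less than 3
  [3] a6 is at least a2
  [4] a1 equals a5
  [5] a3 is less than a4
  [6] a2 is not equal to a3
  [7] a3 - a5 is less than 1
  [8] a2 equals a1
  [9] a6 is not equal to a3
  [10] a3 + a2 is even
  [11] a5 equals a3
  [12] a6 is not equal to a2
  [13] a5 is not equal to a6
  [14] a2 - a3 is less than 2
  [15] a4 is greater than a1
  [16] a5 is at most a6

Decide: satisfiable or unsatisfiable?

Unsatisfiable

From constraints 4, 8, and 11, a2 = a1 = a5 = a3, so a2 = a3. But constraint 6 says a2 ≠ a3. Contradiction.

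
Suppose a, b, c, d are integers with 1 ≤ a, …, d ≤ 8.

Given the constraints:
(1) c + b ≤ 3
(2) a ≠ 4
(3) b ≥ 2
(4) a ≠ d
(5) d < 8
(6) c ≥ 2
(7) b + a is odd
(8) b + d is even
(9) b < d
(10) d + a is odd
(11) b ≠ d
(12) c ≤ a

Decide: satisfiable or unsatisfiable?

From constraint 6: c ≥ 2. From constraint 3: b ≥ 2. Hence c + b ≥ 4. But constraint 1 requires c + b ≤ 3, and 3 < 4. Contradiction.

Unsatisfiable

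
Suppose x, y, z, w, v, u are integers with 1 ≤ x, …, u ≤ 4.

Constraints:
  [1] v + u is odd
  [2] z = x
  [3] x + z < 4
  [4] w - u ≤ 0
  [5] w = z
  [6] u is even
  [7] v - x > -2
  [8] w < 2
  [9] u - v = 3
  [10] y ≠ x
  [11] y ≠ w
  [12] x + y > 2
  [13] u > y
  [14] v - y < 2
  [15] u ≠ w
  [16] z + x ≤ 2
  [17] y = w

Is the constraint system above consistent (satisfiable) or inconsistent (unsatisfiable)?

Unsatisfiable

From constraints 2, 5, and 17, y = w = z = x, so y = x. But constraint 10 says y ≠ x. Contradiction.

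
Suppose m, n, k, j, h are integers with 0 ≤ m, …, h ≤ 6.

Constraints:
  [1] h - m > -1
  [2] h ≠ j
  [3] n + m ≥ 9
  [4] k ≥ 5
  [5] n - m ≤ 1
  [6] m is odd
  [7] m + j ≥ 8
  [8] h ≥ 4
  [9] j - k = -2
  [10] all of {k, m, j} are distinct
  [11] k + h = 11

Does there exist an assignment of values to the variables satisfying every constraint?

One satisfying assignment is m = 5, n = 4, k = 6, j = 4, h = 5.
For the less obvious constraints — constraint 1: h - m = 0; constraint 3: n + m = 9; constraint 5: n - m = -1 — and the others hold by inspection.

Satisfiable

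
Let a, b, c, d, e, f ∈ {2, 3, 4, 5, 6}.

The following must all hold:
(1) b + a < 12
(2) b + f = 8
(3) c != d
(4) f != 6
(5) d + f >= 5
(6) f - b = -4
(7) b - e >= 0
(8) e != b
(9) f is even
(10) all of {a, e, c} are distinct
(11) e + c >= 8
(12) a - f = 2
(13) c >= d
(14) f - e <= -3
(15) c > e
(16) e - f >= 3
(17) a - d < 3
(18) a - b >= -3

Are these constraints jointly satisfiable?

Satisfiable

Try a = 4, b = 6, c = 6, d = 4, e = 5, f = 2.
Check constraint 1: b + a = 10; constraint 2: b + f = 8; constraint 5: d + f = 6. The remaining constraints are straightforward to verify.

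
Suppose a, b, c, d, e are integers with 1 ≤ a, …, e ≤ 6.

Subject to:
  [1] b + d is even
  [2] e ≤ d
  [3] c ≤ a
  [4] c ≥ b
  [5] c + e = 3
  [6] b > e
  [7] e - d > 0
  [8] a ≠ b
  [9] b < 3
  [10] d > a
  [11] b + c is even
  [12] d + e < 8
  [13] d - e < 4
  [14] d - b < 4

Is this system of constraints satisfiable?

Constraints 3, 4, 6, 7, and 10 give a < d, d < e, e < b, b ≤ c, c ≤ a. Chaining: a < d < e < b ≤ c ≤ a, which forces a < a — impossible.

Unsatisfiable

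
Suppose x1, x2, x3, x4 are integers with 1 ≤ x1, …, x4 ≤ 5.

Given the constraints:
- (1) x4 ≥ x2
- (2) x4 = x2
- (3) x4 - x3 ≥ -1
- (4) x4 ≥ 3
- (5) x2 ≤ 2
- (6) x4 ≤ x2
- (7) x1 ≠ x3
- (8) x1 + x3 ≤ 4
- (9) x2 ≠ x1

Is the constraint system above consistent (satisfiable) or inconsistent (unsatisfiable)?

From constraint 4: x4 ≥ 3. From constraints 5 and 6: x4 ≤ x2 and x2 ≤ 2, so x4 ≤ 2. But 2 < 3, so no value of x4 works.

Unsatisfiable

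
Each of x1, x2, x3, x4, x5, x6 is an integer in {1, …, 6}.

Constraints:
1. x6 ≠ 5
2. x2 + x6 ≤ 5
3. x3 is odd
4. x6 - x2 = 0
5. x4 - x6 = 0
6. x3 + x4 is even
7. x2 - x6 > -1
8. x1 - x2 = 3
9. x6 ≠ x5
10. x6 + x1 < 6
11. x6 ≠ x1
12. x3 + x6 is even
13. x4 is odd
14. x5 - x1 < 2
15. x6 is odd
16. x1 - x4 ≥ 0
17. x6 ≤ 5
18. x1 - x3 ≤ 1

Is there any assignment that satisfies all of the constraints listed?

Satisfiable

Setting (x1, x2, x3, x4, x5, x6) = (4, 1, 5, 1, 4, 1) satisfies everything: constraint 2: x2 + x6 = 2; constraint 4: x6 - x2 = 0; constraint 5: x4 - x6 = 0, and the others follow.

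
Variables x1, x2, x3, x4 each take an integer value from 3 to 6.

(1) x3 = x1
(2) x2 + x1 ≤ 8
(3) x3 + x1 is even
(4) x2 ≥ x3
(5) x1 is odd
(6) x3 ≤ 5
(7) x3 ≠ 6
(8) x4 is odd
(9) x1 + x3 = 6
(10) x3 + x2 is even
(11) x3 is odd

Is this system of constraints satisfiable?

Satisfiable

Try x1 = 3, x2 = 3, x3 = 3, x4 = 3.
Check constraint 2: x2 + x1 = 6; constraint 3: x3 + x1 = 6 is even; constraint 9: x1 + x3 = 6. The remaining constraints are straightforward to verify.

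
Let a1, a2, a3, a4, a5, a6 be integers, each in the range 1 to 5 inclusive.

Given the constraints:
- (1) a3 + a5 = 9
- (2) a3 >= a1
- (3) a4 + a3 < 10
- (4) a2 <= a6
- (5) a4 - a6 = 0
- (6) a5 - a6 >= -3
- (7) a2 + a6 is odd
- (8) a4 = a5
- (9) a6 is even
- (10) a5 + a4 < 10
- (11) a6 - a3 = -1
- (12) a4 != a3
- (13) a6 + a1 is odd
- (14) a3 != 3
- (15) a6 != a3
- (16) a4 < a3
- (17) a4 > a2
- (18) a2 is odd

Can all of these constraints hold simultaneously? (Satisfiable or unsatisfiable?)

Try a1 = 1, a2 = 1, a3 = 5, a4 = 4, a5 = 4, a6 = 4.
Check constraint 1: a3 + a5 = 9; constraint 3: a4 + a3 = 9; constraint 5: a4 - a6 = 0. The remaining constraints are straightforward to verify.

Satisfiable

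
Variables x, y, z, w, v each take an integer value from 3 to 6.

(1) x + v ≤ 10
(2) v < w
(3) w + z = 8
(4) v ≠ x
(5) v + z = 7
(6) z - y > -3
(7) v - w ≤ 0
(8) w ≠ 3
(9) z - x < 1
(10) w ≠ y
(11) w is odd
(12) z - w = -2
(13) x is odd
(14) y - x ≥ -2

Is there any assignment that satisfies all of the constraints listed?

Satisfiable

Take x = 3, y = 3, z = 3, w = 5, v = 4. Then constraint 1: x + v = 7; constraint 3: w + z = 8; constraint 5: v + z = 7, and every other listed constraint is also met.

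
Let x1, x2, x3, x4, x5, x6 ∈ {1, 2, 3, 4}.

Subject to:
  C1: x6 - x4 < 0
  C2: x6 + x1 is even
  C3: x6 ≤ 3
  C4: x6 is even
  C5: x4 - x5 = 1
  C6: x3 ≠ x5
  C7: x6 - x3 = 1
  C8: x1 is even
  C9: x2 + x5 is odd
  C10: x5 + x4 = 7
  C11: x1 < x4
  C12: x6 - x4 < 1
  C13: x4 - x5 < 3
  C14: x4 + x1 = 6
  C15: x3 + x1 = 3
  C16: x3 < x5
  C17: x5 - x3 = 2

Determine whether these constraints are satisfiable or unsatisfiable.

Satisfiable

Take x1 = 2, x2 = 4, x3 = 1, x4 = 4, x5 = 3, x6 = 2. Then constraint 1: x6 - x4 = -2; constraint 5: x4 - x5 = 1; constraint 7: x6 - x3 = 1, and every other listed constraint is also met.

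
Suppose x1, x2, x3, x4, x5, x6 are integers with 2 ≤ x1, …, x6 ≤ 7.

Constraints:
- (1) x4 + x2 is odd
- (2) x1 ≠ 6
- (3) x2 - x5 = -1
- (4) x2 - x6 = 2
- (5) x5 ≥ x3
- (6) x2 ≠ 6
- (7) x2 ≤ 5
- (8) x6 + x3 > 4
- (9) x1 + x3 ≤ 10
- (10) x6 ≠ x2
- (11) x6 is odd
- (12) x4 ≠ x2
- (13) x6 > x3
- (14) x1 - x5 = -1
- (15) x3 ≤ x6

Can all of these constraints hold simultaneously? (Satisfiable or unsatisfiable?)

Setting (x1, x2, x3, x4, x5, x6) = (5, 5, 2, 6, 6, 3) satisfies everything: constraint 3: x2 - x5 = -1; constraint 4: x2 - x6 = 2; constraint 8: x6 + x3 = 5, and the others follow.

Satisfiable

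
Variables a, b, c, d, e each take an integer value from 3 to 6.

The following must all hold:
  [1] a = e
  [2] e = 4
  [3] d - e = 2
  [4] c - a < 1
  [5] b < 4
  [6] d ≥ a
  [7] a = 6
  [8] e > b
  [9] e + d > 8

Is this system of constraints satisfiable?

Unsatisfiable

Constraint 7 fixes a = 6 and constraint 2 fixes e = 4, but constraint 1 requires a = e. Since 6 ≠ 4, contradiction.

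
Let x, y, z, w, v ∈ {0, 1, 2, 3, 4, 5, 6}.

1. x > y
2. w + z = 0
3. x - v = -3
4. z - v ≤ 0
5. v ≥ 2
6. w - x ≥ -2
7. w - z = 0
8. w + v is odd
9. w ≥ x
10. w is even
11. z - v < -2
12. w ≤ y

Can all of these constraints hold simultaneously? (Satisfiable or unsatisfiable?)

Unsatisfiable

Constraints 1, 9, and 12 give x ≤ w, w ≤ y, y < x. Chaining: x ≤ w ≤ y < x, which forces x < x — impossible.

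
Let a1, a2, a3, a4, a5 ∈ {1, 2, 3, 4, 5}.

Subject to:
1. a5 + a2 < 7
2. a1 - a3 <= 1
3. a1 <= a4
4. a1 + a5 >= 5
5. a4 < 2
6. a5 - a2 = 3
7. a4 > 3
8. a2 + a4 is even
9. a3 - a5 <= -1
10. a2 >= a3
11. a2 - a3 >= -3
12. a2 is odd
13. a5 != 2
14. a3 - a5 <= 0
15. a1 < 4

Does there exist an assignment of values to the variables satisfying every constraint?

Unsatisfiable

From constraint 7: a4 ≥ 4. From constraint 5: a4 ≤ 1. But 1 < 4, so no value of a4 works.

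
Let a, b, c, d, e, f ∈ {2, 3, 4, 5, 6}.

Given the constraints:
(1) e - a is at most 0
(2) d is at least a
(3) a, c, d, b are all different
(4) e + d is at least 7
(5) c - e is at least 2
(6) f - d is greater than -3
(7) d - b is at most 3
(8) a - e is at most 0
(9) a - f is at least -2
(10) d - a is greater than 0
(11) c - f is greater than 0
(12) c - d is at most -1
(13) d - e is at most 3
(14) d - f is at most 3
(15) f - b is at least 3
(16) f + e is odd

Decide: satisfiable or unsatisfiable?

Constraints 5, 7, 8, 9, 12, and 15 give f − b ≥ 3, b − d ≥ -3, d − c ≥ 1, c − e ≥ 2, e − a ≥ 0, a − f ≥ -2.
Adding all 6 inequalities: the left sides telescope to 0, and the right sides sum to 3 + (-3) + 1 + 2 + 0 + (-2) = 1. So 0 ≥ 1, which is false.

Unsatisfiable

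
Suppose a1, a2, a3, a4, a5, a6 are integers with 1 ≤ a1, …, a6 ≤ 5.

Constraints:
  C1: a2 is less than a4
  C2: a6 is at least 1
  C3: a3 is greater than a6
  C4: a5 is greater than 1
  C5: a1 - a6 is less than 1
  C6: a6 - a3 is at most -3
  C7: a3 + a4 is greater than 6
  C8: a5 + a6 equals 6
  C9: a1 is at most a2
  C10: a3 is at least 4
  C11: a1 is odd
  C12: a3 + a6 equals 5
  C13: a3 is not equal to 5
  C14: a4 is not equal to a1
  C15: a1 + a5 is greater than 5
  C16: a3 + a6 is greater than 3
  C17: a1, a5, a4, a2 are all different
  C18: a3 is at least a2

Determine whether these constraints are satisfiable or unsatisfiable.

One satisfying assignment is a1 = 1, a2 = 2, a3 = 4, a4 = 4, a5 = 5, a6 = 1.
For the less obvious constraints — constraint 5: a1 - a6 = 0; constraint 6: a6 - a3 = -3; constraint 7: a3 + a4 = 8 — and the others hold by inspection.

Satisfiable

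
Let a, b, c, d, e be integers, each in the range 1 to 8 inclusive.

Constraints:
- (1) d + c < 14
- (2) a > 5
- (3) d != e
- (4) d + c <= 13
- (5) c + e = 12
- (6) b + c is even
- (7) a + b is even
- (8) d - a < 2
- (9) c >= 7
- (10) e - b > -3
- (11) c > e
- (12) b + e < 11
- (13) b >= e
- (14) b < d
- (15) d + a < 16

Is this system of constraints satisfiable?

Satisfiable

Take a = 7, b = 5, c = 7, d = 6, e = 5. Then constraint 1: d + c = 13; constraint 4: d + c = 13, and every other listed constraint is also met.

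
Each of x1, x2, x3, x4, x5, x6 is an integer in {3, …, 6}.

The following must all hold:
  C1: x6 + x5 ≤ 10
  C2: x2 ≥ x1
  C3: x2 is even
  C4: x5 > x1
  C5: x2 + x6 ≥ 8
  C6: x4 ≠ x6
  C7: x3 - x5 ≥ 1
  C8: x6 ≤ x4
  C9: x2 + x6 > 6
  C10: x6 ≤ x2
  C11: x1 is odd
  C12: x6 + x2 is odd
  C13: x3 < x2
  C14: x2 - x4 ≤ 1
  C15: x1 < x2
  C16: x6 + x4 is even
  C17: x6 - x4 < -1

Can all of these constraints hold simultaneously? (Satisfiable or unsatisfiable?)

Setting (x1, x2, x3, x4, x5, x6) = (3, 6, 5, 5, 4, 3) satisfies everything: constraint 1: x6 + x5 = 7; constraint 5: x2 + x6 = 9, and the others follow.

Satisfiable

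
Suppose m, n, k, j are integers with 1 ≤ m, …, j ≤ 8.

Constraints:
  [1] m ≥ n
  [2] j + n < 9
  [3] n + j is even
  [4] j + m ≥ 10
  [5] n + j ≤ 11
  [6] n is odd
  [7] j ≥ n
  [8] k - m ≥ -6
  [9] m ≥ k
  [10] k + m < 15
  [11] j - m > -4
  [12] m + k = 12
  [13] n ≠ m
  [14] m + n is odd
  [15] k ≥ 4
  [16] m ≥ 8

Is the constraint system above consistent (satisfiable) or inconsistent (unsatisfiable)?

The assignment m = 8, n = 3, k = 4, j = 5 works:
  constraint 2 holds since j + n = 8.
  constraint 4 holds since j + m = 13.
The rest check out directly.

Satisfiable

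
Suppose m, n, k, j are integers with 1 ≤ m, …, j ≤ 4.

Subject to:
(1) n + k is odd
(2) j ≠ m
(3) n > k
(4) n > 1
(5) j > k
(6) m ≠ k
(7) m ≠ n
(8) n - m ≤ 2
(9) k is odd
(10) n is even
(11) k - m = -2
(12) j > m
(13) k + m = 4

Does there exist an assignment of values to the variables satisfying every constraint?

Take m = 3, n = 4, k = 1, j = 4. Then constraint 8: n - m = 1; constraint 11: k - m = -2, and every other listed constraint is also met.

Satisfiable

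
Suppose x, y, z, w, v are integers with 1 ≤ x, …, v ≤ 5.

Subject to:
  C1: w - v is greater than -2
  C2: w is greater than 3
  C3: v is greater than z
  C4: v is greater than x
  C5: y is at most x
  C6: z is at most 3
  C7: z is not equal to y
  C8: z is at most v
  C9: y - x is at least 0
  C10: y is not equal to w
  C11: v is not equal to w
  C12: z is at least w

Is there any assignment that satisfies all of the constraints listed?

From constraint 2: w ≥ 4. From constraints 6 and 12: w ≤ z and z ≤ 3, so w ≤ 3. But 3 < 4, so no value of w works.

Unsatisfiable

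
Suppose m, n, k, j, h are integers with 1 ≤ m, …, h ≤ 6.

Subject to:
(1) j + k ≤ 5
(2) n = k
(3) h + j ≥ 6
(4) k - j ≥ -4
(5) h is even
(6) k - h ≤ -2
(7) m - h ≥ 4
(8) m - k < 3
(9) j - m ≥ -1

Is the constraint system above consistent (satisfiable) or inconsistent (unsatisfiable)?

Unsatisfiable

Constraints 4, 6, 7, and 9 give j − m ≥ -1, m − h ≥ 4, h − k ≥ 2, k − j ≥ -4.
Adding all 4 inequalities: the left sides telescope to 0, and the right sides sum to (-1) + 4 + 2 + (-4) = 1. So 0 ≥ 1, which is false.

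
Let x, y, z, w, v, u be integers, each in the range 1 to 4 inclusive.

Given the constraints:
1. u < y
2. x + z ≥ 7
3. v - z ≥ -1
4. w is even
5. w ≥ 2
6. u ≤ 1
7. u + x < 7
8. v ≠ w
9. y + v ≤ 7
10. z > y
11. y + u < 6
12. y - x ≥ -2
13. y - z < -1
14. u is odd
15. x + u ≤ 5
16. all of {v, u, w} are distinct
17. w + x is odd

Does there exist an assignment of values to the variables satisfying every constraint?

Take x = 3, y = 2, z = 4, w = 2, v = 4, u = 1. Then constraint 2: x + z = 7; constraint 3: v - z = 0, and every other listed constraint is also met.

Satisfiable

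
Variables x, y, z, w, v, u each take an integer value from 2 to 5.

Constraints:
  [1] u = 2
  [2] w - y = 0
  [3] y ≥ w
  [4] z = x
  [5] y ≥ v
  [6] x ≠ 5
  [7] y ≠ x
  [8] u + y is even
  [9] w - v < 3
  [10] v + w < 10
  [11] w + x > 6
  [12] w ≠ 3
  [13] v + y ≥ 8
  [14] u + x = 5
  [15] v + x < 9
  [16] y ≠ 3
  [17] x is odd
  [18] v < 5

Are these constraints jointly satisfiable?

One satisfying assignment is x = 3, y = 4, z = 3, w = 4, v = 4, u = 2.
For the less obvious constraints — constraint 2: w - y = 0; constraint 9: w - v = 0 — and the others hold by inspection.

Satisfiable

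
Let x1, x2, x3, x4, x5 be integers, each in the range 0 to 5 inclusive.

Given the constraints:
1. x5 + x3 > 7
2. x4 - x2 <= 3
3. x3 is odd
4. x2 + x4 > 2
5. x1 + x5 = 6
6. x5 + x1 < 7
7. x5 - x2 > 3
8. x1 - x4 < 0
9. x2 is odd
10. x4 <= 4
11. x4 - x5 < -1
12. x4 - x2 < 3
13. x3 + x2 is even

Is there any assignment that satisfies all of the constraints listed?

Satisfiable

Setting (x1, x2, x3, x4, x5) = (1, 1, 5, 2, 5) satisfies everything: constraint 1: x5 + x3 = 10; constraint 2: x4 - x2 = 1; constraint 4: x2 + x4 = 3, and the others follow.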